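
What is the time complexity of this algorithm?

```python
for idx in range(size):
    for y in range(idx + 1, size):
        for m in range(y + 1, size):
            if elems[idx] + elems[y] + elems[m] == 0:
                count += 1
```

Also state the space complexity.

Time complexity: O(n^3).
Space complexity: O(1).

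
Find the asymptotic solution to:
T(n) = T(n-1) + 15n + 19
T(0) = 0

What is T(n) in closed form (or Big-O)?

Dominant term in sum is 15*sum(i, i=1..n) = 15*n*(n+1)/2 = O(n^2).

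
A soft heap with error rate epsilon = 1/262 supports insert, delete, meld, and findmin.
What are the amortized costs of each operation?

Soft heaps (Chazelle) allow up to an epsilon = 1/262 fraction of elements to have corrupted (raised) keys. Insert is O(log(1/epsilon)) = O(log 262) amortized -- the structure maintains heap-ordered binary trees of rank bounded by O(log(1/epsilon)). Meld concatenates root lists: O(1) amortized. Delete and findmin are O(1) amortized.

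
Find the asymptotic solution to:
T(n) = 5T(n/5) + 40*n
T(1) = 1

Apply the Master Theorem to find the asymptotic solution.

a=5, b=5, f(n)=40*n. log_5(5) = 1. Case 2: T(n) = O(n log n).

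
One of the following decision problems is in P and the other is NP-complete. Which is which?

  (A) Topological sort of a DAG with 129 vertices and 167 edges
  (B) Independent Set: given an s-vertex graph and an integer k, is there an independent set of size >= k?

(A) is P: DFS-based topological sort runs in O(V+E).
(B) is NP-complete: complement of Clique (with k part of the input).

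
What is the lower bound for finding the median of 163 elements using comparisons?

To find the median of 163 elements, every element must be compared at least once, so the lower bound is Omega(n). The BFPRT algorithm achieves O(n), making this tight.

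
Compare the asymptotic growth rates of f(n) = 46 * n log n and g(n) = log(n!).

f(n) = 46 * n log n and g(n) = log(n!) are Theta of each other: Stirling: log(n!) = n log n - n + O(log n) = Theta(n log n); the constant 46 doesn't change the Theta class.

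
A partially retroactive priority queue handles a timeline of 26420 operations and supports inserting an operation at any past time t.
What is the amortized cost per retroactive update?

Partially retroactive priority queues (Demaine-Iacono-Langerman) allow updates at past times with queries only at the present. With a balanced BST over the m = 26420 timeline events tracking bridges, each retroactive insert or delete is O(log m) amortized.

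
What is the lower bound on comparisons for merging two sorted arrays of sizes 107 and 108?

Adversary argument: with sizes 107 and 108 (differing by at most 1), interleave the two arrays so that every consecutive pair in the output comes from different inputs. Then each of the 214 adjacent output pairs must be directly compared, or the algorithm cannot determine their relative order. So 214 comparisons are necessary; standard merge achieves this.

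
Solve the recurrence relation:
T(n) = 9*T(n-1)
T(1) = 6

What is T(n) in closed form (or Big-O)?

Each step multiplies by 9. T(n) = T(1)*9^(n-1) = 6*9^(n-1).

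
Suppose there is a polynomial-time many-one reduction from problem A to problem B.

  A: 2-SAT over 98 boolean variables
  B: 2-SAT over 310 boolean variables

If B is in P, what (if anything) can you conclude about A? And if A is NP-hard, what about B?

A poly-time reduction A <=_p B means any A-instance can be transformed to a B-instance in poly time.
If B is in P: compose the reduction with B's poly-time algorithm to solve A in poly time, so A is in P.
If A is NP-hard: every NP problem reduces to A, which reduces to B; composing reductions, every NP problem reduces to B, so B is NP-hard.
(Here in fact A is P and B is P.)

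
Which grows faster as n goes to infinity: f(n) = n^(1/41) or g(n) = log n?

f(n) = n^(1/41) grows faster: any positive power of n dominates log n.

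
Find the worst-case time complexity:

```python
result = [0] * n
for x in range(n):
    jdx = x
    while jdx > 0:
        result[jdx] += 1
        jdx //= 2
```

Time complexity: O(n log n).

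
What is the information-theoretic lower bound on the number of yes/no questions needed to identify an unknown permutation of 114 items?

There are 114! = 2543559733472187557120132004189335234812341496026552301496526393412538629248600474981599398141467853800514886431180030568224218435400019580180261753940817530060800000000000000000000000000 permutations. Each yes/no question gives at most 1 bit, so at least ceil(log_2(2543559733472187557120132004189335234812341496026552301496526393412538629248600474981599398141467853800514886431180030568224218435400019580180261753940817530060800000000000000000000000000)) = 620 questions are needed.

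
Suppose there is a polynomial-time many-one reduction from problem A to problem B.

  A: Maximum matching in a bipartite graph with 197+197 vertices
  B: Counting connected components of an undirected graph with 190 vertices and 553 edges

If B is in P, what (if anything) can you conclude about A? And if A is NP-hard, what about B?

A poly-time reduction A <=_p B means any A-instance can be transformed to a B-instance in poly time.
If B is in P: compose the reduction with B's poly-time algorithm to solve A in poly time, so A is in P.
If A is NP-hard: every NP problem reduces to A, which reduces to B; composing reductions, every NP problem reduces to B, so B is NP-hard.
(Here in fact A is P and B is P.)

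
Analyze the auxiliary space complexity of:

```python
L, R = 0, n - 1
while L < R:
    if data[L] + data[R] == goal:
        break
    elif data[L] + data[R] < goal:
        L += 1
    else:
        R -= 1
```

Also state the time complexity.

Space complexity: O(1).
Only a constant amount of auxiliary storage is used; nothing grows with n.
Time complexity: O(n).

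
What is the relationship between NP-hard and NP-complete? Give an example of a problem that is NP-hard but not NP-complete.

NP-hard: at least as hard as any NP problem (but need not be in NP). NP-complete = NP-hard intersection NP. The Halting Problem is NP-hard but undecidable (not in NP). The optimization version of TSP is NP-hard but not a decision problem.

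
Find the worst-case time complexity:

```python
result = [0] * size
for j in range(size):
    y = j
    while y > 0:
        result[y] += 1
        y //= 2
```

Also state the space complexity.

Time complexity: O(n log n).
Space complexity: O(n).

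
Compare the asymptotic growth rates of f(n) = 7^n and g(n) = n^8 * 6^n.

f(n) = 7^n grows faster: 7^n / (n^8 6^n) = (7/6)^n / n^8 -> infinity since 7/6 > 1.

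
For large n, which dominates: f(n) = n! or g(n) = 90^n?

f(n) = n! grows faster: n!/90^n -> infinity by Stirling.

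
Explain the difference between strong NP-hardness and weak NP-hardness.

A problem is strongly NP-hard if it remains NP-hard even when all numbers in the input are bounded by a polynomial in the input length. A weakly NP-hard problem admits a pseudopolynomial algorithm. Subset Sum is weakly NP-hard (has O(nW) DP). 3-SAT is strongly NP-hard (no numeric parameters).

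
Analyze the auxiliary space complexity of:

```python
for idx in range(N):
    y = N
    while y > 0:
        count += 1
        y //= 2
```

Space complexity: O(1).
Only a constant amount of auxiliary storage is used; nothing grows with n.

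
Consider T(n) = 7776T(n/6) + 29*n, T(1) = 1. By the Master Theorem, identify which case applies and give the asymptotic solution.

a=7776, b=6, f(n)=29*n.
log_6(7776) = 5 > 1.
Since f(n) = O(n^1) is polynomially smaller than n^5, Case 1 applies.
T(n) = Theta(n^5).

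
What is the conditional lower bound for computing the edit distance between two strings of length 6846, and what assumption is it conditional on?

Under SETH (the Strong Exponential Time Hypothesis), edit distance on length-6846 strings cannot be computed in O(n^(2-epsilon)) time for any epsilon > 0 (Backurs-Indyk). The reduction is from CNF-SAT via the orthogonal vectors problem.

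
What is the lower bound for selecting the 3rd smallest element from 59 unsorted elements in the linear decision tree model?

Selecting the 3rd smallest of 59 elements requires Omega(n) comparisons. Every element must be compared at least once. The BFPRT algorithm achieves O(n), making this tight.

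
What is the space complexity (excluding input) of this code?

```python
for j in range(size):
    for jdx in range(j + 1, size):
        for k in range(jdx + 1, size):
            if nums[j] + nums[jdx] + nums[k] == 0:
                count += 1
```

Space complexity: O(1).
Only a constant amount of auxiliary storage is used; nothing grows with n.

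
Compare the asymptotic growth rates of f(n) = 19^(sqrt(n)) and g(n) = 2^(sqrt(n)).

f(n) = 19^(sqrt(n)) grows faster: ratio is (19/2)^(sqrt(n)) -> infinity since 19/2 > 1.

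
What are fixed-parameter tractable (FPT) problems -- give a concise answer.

A problem parameterized by k is FPT if it can be solved in time f(k) * n^O(1), where f is any computable function of k alone. Vertex Cover parameterized by solution size k is FPT: O(2^k * n). The W-hierarchy (W[1], W[2], ...) classifies parameterized problems by hardness; Clique parameterized by clique size is W[1]-complete.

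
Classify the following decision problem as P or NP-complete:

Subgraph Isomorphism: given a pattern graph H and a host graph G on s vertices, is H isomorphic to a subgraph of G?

This problem is NP-complete: generalizes Clique and Hamiltonian Path (pattern size is part of the input).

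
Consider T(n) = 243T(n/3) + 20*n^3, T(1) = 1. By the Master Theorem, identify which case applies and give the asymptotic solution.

a=243, b=3, f(n)=20*n^3.
log_3(243) = 5 > 3.
Since f(n) = O(n^3) is polynomially smaller than n^5, Case 1 applies.
T(n) = Theta(n^5).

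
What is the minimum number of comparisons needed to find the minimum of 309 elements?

Finding the minimum requires 308 comparisons, identical reasoning to finding the maximum. Each comparison eliminates one candidate.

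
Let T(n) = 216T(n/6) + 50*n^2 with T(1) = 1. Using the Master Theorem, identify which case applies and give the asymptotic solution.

a=216, b=6, f(n)=50*n^2.
log_6(216) = 3 > 2.
Since f(n) = O(n^2) is polynomially smaller than n^3, Case 1 applies.
T(n) = Theta(n^3).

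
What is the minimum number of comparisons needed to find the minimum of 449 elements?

Finding the minimum requires 448 comparisons, identical reasoning to finding the maximum. Each comparison eliminates one candidate.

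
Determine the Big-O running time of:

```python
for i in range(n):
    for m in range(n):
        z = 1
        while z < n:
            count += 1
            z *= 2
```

Time complexity: O(n^2 log n).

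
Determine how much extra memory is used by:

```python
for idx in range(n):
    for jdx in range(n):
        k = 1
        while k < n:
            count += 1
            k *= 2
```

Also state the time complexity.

Space complexity: O(1).
Only a constant amount of auxiliary storage is used; nothing grows with n.
Time complexity: O(n^2 log n).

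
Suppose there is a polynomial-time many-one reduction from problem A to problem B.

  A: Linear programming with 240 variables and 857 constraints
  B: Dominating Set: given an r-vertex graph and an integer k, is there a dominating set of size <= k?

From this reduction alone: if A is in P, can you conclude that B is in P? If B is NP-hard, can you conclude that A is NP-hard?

A poly-time reduction A <=_p B transfers tractability DOWN (B easy => A easy) and hardness UP (A hard => B hard), not the reverse.
From A in P, the reduction alone does NOT give B in P: any problem in P trivially reduces to SAT, yet SAT is not known to be in P.
From B NP-hard, the reduction alone does NOT give A NP-hard: again, easy problems reduce to hard ones.
(Here in fact A is P and B is NP-complete.)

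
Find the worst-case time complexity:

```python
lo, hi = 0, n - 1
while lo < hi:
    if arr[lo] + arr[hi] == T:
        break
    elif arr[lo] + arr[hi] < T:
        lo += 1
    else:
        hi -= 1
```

Time complexity: O(n).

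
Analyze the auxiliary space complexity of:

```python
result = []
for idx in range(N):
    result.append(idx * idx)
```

Space complexity: O(n).
Auxiliary storage grows linearly with the input size n in the worst case.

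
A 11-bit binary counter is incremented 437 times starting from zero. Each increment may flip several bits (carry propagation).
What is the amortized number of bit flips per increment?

Bit i flips on every 2^i-th increment, so over 437 increments bit i flips floor(437/2^i) times. Summing over i: total flips < 2 * 437. Amortized: < 2 = O(1) per increment.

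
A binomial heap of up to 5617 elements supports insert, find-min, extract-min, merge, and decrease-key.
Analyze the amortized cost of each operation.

A binomial heap with n <= 5617 elements has at most floor(log_2 5617) + 1 = 13 trees. Using potential Phi = number of trees: Insert adds one tree, but cascading merges reduce count -- amortized O(1). Find-min reads the cached minimum pointer: O(1). Extract-min creates O(log n) new trees: O(log n). Merge combines tree lists: O(log n). Decrease-key sifts the element up its tree of height <= log n: O(log n).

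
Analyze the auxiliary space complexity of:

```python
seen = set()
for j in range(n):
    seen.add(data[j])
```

Space complexity: O(n).
Auxiliary storage grows linearly with the input size n in the worst case.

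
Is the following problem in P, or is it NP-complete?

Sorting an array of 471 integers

This problem is in P: merge sort runs in O(n log n).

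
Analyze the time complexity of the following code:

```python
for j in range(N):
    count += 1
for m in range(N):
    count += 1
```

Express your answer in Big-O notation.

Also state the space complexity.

Time complexity: O(n).
Space complexity: O(1).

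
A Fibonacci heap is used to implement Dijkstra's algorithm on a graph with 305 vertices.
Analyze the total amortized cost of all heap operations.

Dijkstra performs 305 insert, 305 extract-min, and at most E decrease-key operations. With Fibonacci heap: insert O(1) amortized, extract-min O(log n) amortized, decrease-key O(1) amortized. Total with n = 305: O(n * 1 + n * log n + E * 1) = O(n log n + E).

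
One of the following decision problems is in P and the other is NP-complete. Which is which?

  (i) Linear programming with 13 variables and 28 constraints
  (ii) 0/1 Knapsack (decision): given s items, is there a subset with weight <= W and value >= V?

(i) is P: the ellipsoid and interior-point methods run in polynomial time.
(ii) is NP-complete: reduces from Subset Sum.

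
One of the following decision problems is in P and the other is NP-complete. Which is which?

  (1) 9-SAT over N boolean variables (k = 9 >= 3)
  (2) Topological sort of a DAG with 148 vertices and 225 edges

(1) is NP-complete: 3-SAT is NP-complete (Cook-Levin); k-SAT for k>=3 reduces from 3-SAT.
(2) is P: DFS-based topological sort runs in O(V+E).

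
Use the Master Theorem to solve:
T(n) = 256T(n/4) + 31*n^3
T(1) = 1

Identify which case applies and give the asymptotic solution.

a=256, b=4, f(n)=31*n^3.
log_4(256) = 4 > 3.
Since f(n) = O(n^3) is polynomially smaller than n^4, Case 1 applies.
T(n) = Theta(n^4).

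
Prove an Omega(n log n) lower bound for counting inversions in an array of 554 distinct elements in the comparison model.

Decision-tree argument: at any leaf, the comparisons made (with transitivity) must totally order all 554 elements -- otherwise some pair (i,j) is unordered, and an adversary can present two inputs agreeing on every comparison made but with that pair flipped, changing the inversion count by 1, so the leaf's output is wrong on one of them. Hence the tree has >= 554! leaves and height >= log_2(554!) = Omega(n log n). Modified merge sort achieves O(n log n).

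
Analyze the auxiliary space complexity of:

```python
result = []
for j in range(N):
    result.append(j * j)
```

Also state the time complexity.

Space complexity: O(n).
Auxiliary storage grows linearly with the input size n in the worst case.
Time complexity: O(n).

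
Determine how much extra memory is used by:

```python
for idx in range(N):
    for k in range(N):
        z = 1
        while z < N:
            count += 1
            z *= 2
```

Space complexity: O(1).
Only a constant amount of auxiliary storage is used; nothing grows with n.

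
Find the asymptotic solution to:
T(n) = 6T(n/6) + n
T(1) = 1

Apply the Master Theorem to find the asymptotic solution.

a=6, b=6, f(n)=n. log_6(6) = 1. Case 2: T(n) = O(n log n).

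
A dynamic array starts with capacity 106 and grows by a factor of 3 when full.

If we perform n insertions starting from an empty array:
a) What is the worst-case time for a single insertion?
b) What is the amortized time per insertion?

(a) Worst-case single insertion: O(n) -- when the array is full at capacity c, the resize copies all c elements, and c can be Theta(n).
(b) Resizes happen at sizes 106, 318, 954, ... Total copy cost for n insertions: 106 + 318 + ... = O(n) (geometric series with ratio 1/3). Amortized cost per insertion: O(n)/n = O(1).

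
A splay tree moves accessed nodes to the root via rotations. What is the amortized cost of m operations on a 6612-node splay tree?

Using a potential function Phi = sum of log(size of subtree) for each node, each splay operation has amortized cost O(log n) where n = 6612. Bad individual operations (O(n)) are offset by decreased potential.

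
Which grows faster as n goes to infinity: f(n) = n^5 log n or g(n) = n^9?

g(n) = n^9 grows faster: n^9 / (n^5 log n) = n^4/log n -> infinity.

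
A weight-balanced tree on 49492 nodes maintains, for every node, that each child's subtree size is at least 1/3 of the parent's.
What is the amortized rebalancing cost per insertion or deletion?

With balance ratio 1/3, tree height is O(log_{3/1}(49492)) = O(log n). A rebalance at a node of size s costs O(s) but requires Omega(s) updates in that subtree to retrigger. Summed over the O(log n) ancestors of the touched leaf, amortized rebalancing is O(log n).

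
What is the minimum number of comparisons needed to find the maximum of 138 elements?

Finding the maximum requires 137 comparisons. Each comparison eliminates exactly one candidate. With 138 candidates, we need 137 eliminations.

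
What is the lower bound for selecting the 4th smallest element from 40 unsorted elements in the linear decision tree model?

Selecting the 4th smallest of 40 elements requires Omega(n) comparisons. Every element must be compared at least once. The BFPRT algorithm achieves O(n), making this tight.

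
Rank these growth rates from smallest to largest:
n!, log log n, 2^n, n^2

Ordered by growth rate: log log n < n^2 < 2^n < n!.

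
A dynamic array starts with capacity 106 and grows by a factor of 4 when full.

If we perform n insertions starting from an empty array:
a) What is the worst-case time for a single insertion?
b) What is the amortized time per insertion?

(a) Worst-case single insertion: O(n) -- when the array is full at capacity c, the resize copies all c elements, and c can be Theta(n).
(b) Resizes happen at sizes 106, 424, 1696, ... Total copy cost for n insertions: 106 + 424 + ... = O(n) (geometric series with ratio 1/4). Amortized cost per insertion: O(n)/n = O(1).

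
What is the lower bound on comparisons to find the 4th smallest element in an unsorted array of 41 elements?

Finding the 4th smallest of 41 elements requires Omega(n) comparisons. Every element must participate in at least one comparison; otherwise it could be the 4th smallest.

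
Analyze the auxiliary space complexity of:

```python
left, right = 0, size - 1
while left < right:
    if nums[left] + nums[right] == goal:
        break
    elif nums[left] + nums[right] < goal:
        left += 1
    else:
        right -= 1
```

Space complexity: O(1).
Only a constant amount of auxiliary storage is used; nothing grows with n.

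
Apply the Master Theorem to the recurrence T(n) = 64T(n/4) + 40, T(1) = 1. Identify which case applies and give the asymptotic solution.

a=64, b=4, f(n)=40.
log_4(64) = 3 > 0.
Since f(n) = O(n^0) is polynomially smaller than n^3, Case 1 applies.
T(n) = Theta(n^3).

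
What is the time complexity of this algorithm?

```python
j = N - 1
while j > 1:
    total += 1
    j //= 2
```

Time complexity: O(log n).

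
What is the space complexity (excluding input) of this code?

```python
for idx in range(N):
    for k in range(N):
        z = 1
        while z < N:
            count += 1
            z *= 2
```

Space complexity: O(1).
Only a constant amount of auxiliary storage is used; nothing grows with n.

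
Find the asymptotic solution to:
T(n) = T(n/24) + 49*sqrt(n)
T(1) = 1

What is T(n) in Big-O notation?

Each level contributes sqrt(n/24^k). Geometric series with ratio 1/sqrt(24) < 1 sums to O(sqrt(n)).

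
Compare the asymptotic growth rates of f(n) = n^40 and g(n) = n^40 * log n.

g(n) = n^40 * log n grows faster: extra log n factor -> infinity.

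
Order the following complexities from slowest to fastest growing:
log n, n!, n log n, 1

Ordered by growth rate: 1 < log n < n log n < n!.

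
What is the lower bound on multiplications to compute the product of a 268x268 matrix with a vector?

A 268x268 matrix-vector product has 268 inner products of length 268. Output depends on all 268^2 = 71824 matrix entries. At least 71824 multiplications needed.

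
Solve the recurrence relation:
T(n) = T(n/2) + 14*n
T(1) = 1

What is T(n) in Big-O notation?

Geometric series: 14*n*(1 + 1/2 + 1/2^2 + ...) = O(n). T(n) = O(n).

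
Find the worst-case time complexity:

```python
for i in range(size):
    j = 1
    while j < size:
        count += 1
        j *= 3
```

Time complexity: O(n log n).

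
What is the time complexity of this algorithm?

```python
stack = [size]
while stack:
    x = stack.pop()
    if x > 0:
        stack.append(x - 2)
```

Time complexity: O(n).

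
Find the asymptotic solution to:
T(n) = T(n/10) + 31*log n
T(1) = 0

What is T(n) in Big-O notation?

Each of the log_10(n) levels adds O(log n). T(n) = O(log^2 n).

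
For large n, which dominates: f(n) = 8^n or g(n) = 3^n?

f(n) = 8^n grows faster: (8/3)^n -> infinity since 8/3 > 1.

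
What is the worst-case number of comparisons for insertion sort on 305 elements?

Insertion sort on reverse-sorted input: 1 + 2 + ... + (305-1) = 46360 comparisons.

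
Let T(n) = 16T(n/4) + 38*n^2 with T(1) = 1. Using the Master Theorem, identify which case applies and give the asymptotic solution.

a=16, b=4, f(n)=38*n^2.
log_4(16) = 2, so n^(log_b(a)) = n^2.
f(n) = Theta(n^2), so Case 2 applies.
T(n) = Theta(n^2 log n).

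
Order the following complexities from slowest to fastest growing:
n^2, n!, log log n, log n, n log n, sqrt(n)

Ordered by growth rate: log log n < log n < sqrt(n) < n log n < n^2 < n!.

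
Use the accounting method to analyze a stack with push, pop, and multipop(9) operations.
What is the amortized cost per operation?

Assign 2 credits per push (1 for the push, 1 saved for a future pop). Each pop or element popped by multipop(9) uses 1 saved credit. Total credits never go negative, so amortized cost is O(1).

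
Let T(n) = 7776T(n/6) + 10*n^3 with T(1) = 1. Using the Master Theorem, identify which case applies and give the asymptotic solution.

a=7776, b=6, f(n)=10*n^3.
log_6(7776) = 5 > 3.
Since f(n) = O(n^3) is polynomially smaller than n^5, Case 1 applies.
T(n) = Theta(n^5).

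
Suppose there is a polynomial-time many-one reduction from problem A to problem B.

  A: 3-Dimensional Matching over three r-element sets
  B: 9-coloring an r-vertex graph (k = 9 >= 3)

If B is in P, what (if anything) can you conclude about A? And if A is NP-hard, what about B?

A poly-time reduction A <=_p B means any A-instance can be transformed to a B-instance in poly time.
If B is in P: compose the reduction with B's poly-time algorithm to solve A in poly time, so A is in P.
If A is NP-hard: every NP problem reduces to A, which reduces to B; composing reductions, every NP problem reduces to B, so B is NP-hard.
(Here in fact A is NP-complete and B is NP-complete.)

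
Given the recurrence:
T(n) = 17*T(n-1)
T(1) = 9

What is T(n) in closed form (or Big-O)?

Each step multiplies by 17. T(n) = T(1)*17^(n-1) = 9*17^(n-1).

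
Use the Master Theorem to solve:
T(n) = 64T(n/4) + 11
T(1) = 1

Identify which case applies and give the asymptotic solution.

a=64, b=4, f(n)=11.
log_4(64) = 3 > 0.
Since f(n) = O(n^0) is polynomially smaller than n^3, Case 1 applies.
T(n) = Theta(n^3).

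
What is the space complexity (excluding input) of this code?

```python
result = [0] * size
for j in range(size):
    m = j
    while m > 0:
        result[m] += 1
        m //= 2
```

Space complexity: O(n).
Auxiliary storage grows linearly with the input size n in the worst case.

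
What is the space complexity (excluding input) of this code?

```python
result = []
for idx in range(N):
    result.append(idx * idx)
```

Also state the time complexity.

Space complexity: O(n).
Auxiliary storage grows linearly with the input size n in the worst case.
Time complexity: O(n).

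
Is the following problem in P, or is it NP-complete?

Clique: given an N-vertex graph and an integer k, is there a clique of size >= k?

This problem is NP-complete: complement of Independent Set / Vertex Cover (with k part of the input).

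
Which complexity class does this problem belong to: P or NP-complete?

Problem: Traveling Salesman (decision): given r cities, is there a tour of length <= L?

This problem is NP-complete: reduces from Hamiltonian Cycle.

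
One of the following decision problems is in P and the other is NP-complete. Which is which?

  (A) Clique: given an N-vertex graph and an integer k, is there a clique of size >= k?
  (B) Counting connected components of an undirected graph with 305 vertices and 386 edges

(A) is NP-complete: complement of Independent Set / Vertex Cover (with k part of the input).
(B) is P: BFS/DFS visits each vertex and edge once: O(V+E).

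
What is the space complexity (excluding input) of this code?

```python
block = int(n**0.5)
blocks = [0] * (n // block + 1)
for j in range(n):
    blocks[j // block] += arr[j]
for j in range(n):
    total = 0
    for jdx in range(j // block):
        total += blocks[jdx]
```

Space complexity: O(sqrt(n)).
Storage scales with sqrt(n).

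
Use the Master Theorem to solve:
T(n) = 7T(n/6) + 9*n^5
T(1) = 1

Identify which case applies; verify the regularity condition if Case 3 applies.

a=7, b=6, f(n)=9*n^5.
log_6(7) = 1.086 < 5.
f(n) = Omega(n^(1.086+epsilon)) for some epsilon > 0, so Case 3 is the candidate.
Regularity: a*f(n/b) = 7*9*(n/6)^5 = (7/7776)*9*n^5 <= c*f(n) with c = 7/7776 < 1. Satisfied.
Case 3: T(n) = Theta(n^5).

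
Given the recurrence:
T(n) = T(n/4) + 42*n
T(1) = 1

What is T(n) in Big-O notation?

Geometric series: 42*n*(1 + 1/4 + 1/4^2 + ...) = O(n). T(n) = O(n).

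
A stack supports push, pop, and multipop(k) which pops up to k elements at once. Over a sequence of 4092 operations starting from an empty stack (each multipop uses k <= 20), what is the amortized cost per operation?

Each element is pushed exactly once and popped at most once (whether by pop or as part of a multipop). So the total number of individual pops over the whole sequence is at most the number of pushes, which is at most 4092. Total work <= 2 * 4092, hence O(1) amortized per operation.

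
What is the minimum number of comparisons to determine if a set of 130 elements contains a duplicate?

Determining if 130 elements are all distinct requires Omega(n log n) comparisons in the comparison model. This follows from the element distinctness lower bound.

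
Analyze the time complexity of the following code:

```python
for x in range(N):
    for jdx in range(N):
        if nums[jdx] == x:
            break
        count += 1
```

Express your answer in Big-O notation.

Time complexity: O(n^2).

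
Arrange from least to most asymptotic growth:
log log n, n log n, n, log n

Ordered by growth rate: log log n < log n < n < n log n.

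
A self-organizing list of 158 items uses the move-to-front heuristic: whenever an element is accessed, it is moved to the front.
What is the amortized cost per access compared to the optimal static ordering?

With potential Phi = number of inversions between the MTF list and the optimal static list (at most C(158,2)), each access has amortized cost at most 2 * (cost under optimal static ordering). This is the move-to-front 2-competitiveness result.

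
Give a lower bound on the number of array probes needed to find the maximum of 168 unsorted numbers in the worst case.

Adversary: any unprobed cell could hold a value larger than everything seen so far. If fewer than 168 cells are probed, the adversary places the max in an unprobed cell. So all 168 cells must be examined; together with 168-1 comparisons this is tight.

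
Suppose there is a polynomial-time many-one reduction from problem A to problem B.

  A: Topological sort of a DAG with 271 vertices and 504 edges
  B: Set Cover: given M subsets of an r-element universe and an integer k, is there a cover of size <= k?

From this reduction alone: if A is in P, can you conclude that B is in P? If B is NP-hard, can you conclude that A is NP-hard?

A poly-time reduction A <=_p B transfers tractability DOWN (B easy => A easy) and hardness UP (A hard => B hard), not the reverse.
From A in P, the reduction alone does NOT give B in P: any problem in P trivially reduces to SAT, yet SAT is not known to be in P.
From B NP-hard, the reduction alone does NOT give A NP-hard: again, easy problems reduce to hard ones.
(Here in fact A is P and B is NP-complete.)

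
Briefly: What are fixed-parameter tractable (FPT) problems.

A problem parameterized by k is FPT if it can be solved in time f(k) * n^O(1), where f is any computable function of k alone. Vertex Cover parameterized by solution size k is FPT: O(2^k * n). The W-hierarchy (W[1], W[2], ...) classifies parameterized problems by hardness; Clique parameterized by clique size is W[1]-complete.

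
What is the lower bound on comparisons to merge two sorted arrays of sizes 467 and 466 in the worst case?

Adversary: with |467 - 466| <= 1 the inputs can be fully interleaved so that every adjacent pair in the merged output comes from different arrays. Then each of the 932 adjacent pairs must be directly compared, or the algorithm cannot determine their relative order. Standard merge meets this bound.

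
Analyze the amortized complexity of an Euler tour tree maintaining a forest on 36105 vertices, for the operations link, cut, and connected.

An Euler tour tree stores each tree's Euler tour as a balanced BST keyed by tour position. On 36105 vertices: link concatenates two tours via O(1) splits/joins of size <= 2*36105 (O(log n)); cut splits the tour at the two occurrences of the edge (O(log n)); connected compares BST roots (O(log n) to find the root). All O(log n) amortized.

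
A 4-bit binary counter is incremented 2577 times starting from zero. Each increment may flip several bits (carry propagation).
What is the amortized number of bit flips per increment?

Bit i flips on every 2^i-th increment, so over 2577 increments bit i flips floor(2577/2^i) times. Summing over i: total flips < 2 * 2577. Amortized: < 2 = O(1) per increment.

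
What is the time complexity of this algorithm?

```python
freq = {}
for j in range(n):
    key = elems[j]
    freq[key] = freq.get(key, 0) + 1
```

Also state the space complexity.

Time complexity: O(n).
Space complexity: O(n).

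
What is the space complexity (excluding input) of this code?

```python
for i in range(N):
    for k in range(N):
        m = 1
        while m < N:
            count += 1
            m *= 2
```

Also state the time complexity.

Space complexity: O(1).
Only a constant amount of auxiliary storage is used; nothing grows with n.
Time complexity: O(n^2 log n).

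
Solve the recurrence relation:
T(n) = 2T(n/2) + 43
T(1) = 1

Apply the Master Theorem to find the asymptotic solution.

a=2, b=2, f(n)=43. log_2(2) = 1. Case 1 of Master Theorem: T(n) = O(n^1).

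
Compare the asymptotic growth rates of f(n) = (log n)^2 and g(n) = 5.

f(n) = (log n)^2 grows faster: any unbounded function dominates a constant.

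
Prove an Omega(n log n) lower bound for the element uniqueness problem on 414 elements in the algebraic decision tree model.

In the algebraic decision tree model, element uniqueness on 414 elements is equivalent to determining which cell of an arrangement of C(414,2) = 85491 hyperplanes x_i = x_j contains the input point. Ben-Or's theorem shows this requires Omega(n log n).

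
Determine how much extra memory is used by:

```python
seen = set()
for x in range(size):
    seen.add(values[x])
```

Space complexity: O(n).
Auxiliary storage grows linearly with the input size n in the worst case.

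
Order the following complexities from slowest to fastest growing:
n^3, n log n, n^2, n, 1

Ordered by growth rate: 1 < n < n log n < n^2 < n^3.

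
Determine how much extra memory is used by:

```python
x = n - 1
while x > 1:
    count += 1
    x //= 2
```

Space complexity: O(1).
Only a constant amount of auxiliary storage is used; nothing grows with n.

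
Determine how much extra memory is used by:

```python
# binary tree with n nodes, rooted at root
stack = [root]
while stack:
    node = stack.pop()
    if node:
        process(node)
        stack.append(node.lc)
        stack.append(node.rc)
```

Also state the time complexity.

Space complexity: O(n).
Auxiliary storage grows linearly with the input size n in the worst case.
Time complexity: O(n).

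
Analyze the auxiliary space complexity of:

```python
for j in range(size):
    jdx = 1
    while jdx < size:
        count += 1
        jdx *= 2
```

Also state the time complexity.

Space complexity: O(1).
Only a constant amount of auxiliary storage is used; nothing grows with n.
Time complexity: O(n log n).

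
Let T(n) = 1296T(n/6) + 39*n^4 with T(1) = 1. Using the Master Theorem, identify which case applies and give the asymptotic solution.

a=1296, b=6, f(n)=39*n^4.
log_6(1296) = 4, so n^(log_b(a)) = n^4.
f(n) = Theta(n^4), so Case 2 applies.
T(n) = Theta(n^4 log n).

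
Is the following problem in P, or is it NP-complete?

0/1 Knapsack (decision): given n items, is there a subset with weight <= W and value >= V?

This problem is NP-complete: reduces from Subset Sum.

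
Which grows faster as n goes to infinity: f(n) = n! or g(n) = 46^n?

f(n) = n! grows faster: n!/46^n -> infinity by Stirling.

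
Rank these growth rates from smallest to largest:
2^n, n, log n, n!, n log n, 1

Ordered by growth rate: 1 < log n < n < n log n < 2^n < n!.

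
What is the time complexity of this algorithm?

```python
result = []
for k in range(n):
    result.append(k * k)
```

Time complexity: O(n).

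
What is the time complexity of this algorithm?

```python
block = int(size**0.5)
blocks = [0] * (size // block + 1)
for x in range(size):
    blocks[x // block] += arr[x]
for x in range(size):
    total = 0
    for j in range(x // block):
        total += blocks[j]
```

Time complexity: O(n * sqrt(n)).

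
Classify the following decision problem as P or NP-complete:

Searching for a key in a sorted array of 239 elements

This problem is in P: binary search runs in O(log n).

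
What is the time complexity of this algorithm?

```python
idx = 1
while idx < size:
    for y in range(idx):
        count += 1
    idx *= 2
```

Time complexity: O(n).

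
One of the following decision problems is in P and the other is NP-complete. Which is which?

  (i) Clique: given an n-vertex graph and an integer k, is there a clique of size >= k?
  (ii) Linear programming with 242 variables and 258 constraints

(i) is NP-complete: complement of Independent Set / Vertex Cover (with k part of the input).
(ii) is P: the ellipsoid and interior-point methods run in polynomial time.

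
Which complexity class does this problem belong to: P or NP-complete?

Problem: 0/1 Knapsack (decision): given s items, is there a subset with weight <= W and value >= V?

This problem is NP-complete: reduces from Subset Sum.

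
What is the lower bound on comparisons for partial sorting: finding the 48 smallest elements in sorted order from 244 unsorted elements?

Finding 48 smallest of 244 in sorted order: Omega(244) to identify the 48 smallest, plus Omega(48 log 48) to sort them. Total: Omega(n + k log k).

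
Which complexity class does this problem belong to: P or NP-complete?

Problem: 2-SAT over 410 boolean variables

This problem is in P: 2-SAT is solvable in linear time via implication-graph SCCs.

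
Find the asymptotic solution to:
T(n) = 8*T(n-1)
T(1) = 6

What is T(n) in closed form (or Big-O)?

Each step multiplies by 8. T(n) = T(1)*8^(n-1) = 6*8^(n-1).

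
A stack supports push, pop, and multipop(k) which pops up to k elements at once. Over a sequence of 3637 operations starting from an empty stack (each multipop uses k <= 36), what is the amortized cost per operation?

Each element is pushed exactly once and popped at most once (whether by pop or as part of a multipop). So the total number of individual pops over the whole sequence is at most the number of pushes, which is at most 3637. Total work <= 2 * 3637, hence O(1) amortized per operation.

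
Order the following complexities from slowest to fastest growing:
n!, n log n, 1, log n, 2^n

Ordered by growth rate: 1 < log n < n log n < 2^n < n!.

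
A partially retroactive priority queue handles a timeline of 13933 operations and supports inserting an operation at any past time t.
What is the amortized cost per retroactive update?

Partially retroactive priority queues (Demaine-Iacono-Langerman) allow updates at past times with queries only at the present. With a balanced BST over the m = 13933 timeline events tracking bridges, each retroactive insert or delete is O(log m) amortized.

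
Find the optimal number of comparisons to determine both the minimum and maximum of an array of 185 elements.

Naive approach: 368 comparisons (184 for max + 184 for min).
Optimal: Compare elements in pairs first (floor(n/2) = 92 comparisons), then find max among winners and min among losers (92 comparisons each).
Total: ceil(3n/2) - 2 = 276 comparisons. An adversary argument shows this is also a lower bound.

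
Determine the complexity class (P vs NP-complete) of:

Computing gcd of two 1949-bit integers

This problem is in P: the Euclidean algorithm runs in polynomial time in the bit-length.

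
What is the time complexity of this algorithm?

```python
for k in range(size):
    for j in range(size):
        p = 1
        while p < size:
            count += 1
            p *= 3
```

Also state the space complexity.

Time complexity: O(n^2 log n).
Space complexity: O(1).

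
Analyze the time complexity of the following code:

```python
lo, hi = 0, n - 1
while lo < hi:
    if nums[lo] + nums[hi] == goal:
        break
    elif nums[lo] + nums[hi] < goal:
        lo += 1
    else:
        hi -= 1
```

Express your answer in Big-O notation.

Time complexity: O(n).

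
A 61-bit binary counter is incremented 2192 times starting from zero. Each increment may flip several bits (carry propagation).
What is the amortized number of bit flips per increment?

Bit i flips on every 2^i-th increment, so over 2192 increments bit i flips floor(2192/2^i) times. Summing over i: total flips < 2 * 2192. Amortized: < 2 = O(1) per increment.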